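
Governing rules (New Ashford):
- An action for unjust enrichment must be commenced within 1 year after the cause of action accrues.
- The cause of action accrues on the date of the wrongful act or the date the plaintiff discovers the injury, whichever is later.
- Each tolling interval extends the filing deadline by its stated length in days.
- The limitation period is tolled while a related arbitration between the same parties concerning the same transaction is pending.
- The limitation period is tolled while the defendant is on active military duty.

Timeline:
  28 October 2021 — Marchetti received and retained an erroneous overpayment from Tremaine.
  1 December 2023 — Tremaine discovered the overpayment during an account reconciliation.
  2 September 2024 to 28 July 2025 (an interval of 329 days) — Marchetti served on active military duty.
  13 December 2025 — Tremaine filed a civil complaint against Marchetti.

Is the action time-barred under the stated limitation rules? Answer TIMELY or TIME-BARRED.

The claim accrued on 1 December 2023 — the later of the 28 October 2021 act and the 1 December 2023 discovery.
Adding the 1 year base period to 1 December 2023 gives a deadline of 1 December 2024, before any tolling.
Because the defendant's active military service ran from 2 September 2024 to 28 July 2025, the deadline is extended by 329 days to 26 October 2025.
Filing on 13 December 2025 missed the 26 October 2025 deadline — the action is time-barred.

TIME-BARRED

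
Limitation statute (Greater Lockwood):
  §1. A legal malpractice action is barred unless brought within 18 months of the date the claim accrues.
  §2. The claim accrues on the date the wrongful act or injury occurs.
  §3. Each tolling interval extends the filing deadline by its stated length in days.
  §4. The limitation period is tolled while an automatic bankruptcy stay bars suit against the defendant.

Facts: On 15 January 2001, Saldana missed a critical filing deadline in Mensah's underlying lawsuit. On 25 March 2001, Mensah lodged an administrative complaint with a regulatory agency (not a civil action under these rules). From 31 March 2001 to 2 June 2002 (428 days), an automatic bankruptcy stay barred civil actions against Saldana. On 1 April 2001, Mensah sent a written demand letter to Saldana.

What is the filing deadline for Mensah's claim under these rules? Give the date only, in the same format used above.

The claim accrued on 15 January 2001, the date of the act.
18 months from 15 January 2001 is 15 July 2002.
Because the automatic bankruptcy stay ran from 31 March 2001 to 2 June 2002, the deadline is extended by 428 days to 16 September 2003.
Nothing else in the chronology tolls or restarts the period.

16 September 2003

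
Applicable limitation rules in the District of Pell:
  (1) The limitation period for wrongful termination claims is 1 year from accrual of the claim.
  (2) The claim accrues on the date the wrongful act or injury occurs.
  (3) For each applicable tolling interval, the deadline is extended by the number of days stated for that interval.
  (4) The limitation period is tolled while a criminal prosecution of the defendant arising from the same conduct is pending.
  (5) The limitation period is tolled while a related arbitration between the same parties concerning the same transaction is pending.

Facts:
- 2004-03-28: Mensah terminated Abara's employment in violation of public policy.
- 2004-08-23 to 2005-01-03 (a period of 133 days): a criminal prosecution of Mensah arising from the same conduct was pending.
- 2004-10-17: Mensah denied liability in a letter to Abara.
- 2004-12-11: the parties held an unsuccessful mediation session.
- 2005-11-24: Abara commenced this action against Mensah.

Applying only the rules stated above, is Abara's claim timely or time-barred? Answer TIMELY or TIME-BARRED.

The claim accrued on 2004-03-28, the date of the act.
The untolled deadline — 1 year after 2004-03-28 — is 2005-03-28.
The period was tolled for 133 days by the pending criminal prosecution (2004-08-23 to 2005-01-03), pushing the deadline to 2005-08-08.
Nothing else in the chronology tolls or restarts the period.
The 2005-11-24 filing falls after the 2005-08-08 deadline; the claim is time-barred.

TIME-BARRED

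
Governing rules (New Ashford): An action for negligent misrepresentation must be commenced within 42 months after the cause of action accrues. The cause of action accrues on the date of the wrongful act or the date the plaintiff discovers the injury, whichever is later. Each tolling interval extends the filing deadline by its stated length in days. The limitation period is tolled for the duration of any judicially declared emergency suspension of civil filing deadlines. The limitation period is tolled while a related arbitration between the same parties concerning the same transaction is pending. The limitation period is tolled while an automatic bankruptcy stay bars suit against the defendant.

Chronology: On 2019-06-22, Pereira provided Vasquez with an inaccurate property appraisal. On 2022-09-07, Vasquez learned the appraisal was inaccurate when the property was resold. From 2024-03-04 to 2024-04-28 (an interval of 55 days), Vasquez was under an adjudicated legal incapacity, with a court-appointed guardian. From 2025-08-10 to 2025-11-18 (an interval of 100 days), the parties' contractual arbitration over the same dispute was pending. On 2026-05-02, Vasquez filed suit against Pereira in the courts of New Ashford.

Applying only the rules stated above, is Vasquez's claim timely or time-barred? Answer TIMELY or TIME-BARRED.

Taking the later of the act (2019-06-22) and discovery (2022-09-07), the claim accrued on 2022-09-07.
42 months from 2022-09-07 is 2026-03-07.
The pending related arbitration from 2025-08-10 to 2025-11-18 tolled the period for 100 days, extending the deadline to 2026-06-15.
Although the plaintiff's incapacity ran from 2024-03-04 to 2024-04-28, the stated rules do not make that a tolling event, so it is disregarded.
Vasquez filed on 2026-05-02, before the 2026-06-15 deadline, so the action is timely.

TIMELY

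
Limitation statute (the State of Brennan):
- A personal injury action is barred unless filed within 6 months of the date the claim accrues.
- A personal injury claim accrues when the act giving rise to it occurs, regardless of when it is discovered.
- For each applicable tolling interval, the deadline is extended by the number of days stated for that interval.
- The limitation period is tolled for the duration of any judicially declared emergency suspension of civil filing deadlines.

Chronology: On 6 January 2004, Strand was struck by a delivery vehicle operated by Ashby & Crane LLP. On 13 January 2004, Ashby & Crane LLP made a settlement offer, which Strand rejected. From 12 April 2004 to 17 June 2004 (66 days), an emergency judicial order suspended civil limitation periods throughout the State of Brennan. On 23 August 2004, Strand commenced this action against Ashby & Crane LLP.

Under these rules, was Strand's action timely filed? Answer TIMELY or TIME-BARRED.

The claim accrued on 6 January 2004, when the wrongful act occurred.
6 months from 6 January 2004 is 6 July 2004.
Because the emergency suspension of filing deadlines ran from 12 April 2004 to 17 June 2004, the deadline is extended by 66 days to 10 September 2004.
Nothing else in the chronology tolls or restarts the period.
The 23 August 2004 filing precedes the 10 September 2004 deadline; the claim is timely.

TIMELY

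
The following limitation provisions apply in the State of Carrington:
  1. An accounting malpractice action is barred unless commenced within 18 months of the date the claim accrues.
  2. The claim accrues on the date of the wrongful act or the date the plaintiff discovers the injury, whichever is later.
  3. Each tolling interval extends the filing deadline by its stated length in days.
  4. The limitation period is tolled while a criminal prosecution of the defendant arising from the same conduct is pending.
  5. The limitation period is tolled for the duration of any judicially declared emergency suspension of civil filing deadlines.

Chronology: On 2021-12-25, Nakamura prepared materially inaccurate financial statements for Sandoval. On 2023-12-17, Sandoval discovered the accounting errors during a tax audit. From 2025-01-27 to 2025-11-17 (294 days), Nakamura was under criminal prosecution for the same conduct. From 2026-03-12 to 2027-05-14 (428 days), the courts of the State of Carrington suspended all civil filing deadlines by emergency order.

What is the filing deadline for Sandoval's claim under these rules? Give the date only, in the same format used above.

2027-06-09

Taking the later of the act (2021-12-25) and discovery (2023-12-17), the claim accrued on 2023-12-17.
Adding the 18 months base period to 2023-12-17 gives a deadline of 2025-06-17, before any tolling.
The period was tolled for 294 days by the pending criminal prosecution (2025-01-27 to 2025-11-17), pushing the deadline to 2026-04-07.
Because the emergency suspension of filing deadlines ran from 2026-03-12 to 2027-05-14, the deadline is extended by 428 days to 2027-06-09.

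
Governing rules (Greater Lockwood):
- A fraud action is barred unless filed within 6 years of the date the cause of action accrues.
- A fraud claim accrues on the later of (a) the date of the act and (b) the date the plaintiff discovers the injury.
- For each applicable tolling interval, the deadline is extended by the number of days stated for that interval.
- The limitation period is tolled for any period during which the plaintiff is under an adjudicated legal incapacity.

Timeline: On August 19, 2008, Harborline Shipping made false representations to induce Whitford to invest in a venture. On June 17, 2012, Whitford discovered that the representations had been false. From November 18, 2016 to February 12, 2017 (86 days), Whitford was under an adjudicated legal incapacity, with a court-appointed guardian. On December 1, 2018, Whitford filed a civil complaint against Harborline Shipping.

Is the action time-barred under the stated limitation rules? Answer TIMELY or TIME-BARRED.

The claim accrued on June 17, 2012 — the later of the August 19, 2008 act and the June 17, 2012 discovery.
6 years from June 17, 2012 is June 17, 2018.
The plaintiff's legal incapacity from November 18, 2016 to February 12, 2017 tolled the period for 86 days, extending the deadline to September 11, 2018.
The December 1, 2018 filing falls after the September 11, 2018 deadline; the claim is time-barred.

TIME-BARRED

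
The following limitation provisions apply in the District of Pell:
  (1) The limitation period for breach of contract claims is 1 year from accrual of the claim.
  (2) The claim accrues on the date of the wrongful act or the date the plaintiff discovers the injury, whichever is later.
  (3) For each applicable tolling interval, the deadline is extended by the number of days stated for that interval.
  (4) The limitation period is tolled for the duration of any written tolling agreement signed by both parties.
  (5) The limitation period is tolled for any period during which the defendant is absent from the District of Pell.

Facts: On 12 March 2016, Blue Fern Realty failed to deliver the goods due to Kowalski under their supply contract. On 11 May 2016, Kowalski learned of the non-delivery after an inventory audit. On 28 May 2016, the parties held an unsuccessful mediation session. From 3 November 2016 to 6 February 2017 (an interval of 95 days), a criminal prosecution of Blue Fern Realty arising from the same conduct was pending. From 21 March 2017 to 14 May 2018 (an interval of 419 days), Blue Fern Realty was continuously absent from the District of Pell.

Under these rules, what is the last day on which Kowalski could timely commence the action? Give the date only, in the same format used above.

4 July 2018

Because discovery on 11 May 2016 post-dates the 12 March 2016 act, accrual under the later-of rule falls on 11 May 2016.
The untolled deadline — 1 year after 11 May 2016 — is 11 May 2017.
The period was tolled for 419 days by the defendant's absence from the jurisdiction (21 March 2017 to 14 May 2018), pushing the deadline to 4 July 2018.
The pending criminal prosecution from 3 November 2016 to 6 February 2017 does not toll the period, because no stated rule makes a criminal prosecution a tolling event.
None of the other events listed affects the running of the period under the stated rules.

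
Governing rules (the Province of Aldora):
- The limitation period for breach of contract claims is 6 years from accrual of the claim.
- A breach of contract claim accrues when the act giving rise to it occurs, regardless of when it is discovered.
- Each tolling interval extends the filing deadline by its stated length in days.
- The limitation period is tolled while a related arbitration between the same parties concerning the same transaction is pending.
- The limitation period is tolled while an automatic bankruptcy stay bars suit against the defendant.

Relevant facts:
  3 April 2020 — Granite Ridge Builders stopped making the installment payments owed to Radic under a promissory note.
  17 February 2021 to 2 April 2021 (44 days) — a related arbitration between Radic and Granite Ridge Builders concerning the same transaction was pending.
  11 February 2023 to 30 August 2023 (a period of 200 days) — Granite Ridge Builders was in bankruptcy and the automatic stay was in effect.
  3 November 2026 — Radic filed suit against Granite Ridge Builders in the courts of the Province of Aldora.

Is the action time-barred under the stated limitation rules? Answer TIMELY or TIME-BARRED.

The limitation period began to run on 3 April 2020.
6 years from 3 April 2020 is 3 April 2026.
Because the pending related arbitration ran from 17 February 2021 to 2 April 2021, the deadline is extended by 44 days to 17 May 2026.
The period was tolled for 200 days by the automatic bankruptcy stay (11 February 2023 to 30 August 2023), pushing the deadline to 3 December 2026.
Radic filed on 3 November 2026, before the 3 December 2026 deadline, so the action is timely.

TIMELY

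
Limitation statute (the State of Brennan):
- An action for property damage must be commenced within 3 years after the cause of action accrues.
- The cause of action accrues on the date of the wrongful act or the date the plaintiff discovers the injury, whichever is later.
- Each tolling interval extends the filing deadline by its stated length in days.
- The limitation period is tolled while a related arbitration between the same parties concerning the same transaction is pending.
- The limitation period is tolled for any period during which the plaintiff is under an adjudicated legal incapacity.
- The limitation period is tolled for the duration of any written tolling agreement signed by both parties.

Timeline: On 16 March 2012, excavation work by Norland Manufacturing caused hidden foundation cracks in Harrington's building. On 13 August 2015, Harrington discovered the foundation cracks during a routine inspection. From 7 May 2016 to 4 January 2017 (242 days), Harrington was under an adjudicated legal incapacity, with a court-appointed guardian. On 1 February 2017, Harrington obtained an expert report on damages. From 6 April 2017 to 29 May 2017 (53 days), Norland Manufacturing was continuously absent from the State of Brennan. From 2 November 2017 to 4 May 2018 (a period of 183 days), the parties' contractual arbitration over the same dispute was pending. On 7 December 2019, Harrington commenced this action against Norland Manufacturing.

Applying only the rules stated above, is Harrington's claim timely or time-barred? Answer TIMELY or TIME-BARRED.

TIME-BARRED

Because discovery on 13 August 2015 post-dates the 16 March 2012 act, accrual under the later-of rule falls on 13 August 2015.
Adding the 3 years base period to 13 August 2015 gives a deadline of 13 August 2018, before any tolling.
The plaintiff's legal incapacity from 7 May 2016 to 4 January 2017 tolled the period for 242 days, extending the deadline to 12 April 2019.
The period was tolled for 183 days by the pending related arbitration (2 November 2017 to 4 May 2018), pushing the deadline to 12 October 2019.
The defendant's absence from the jurisdiction from 6 April 2017 to 29 May 2017 does not toll the period, because no stated rule makes the defendant's absence a tolling event.
None of the other events listed affects the running of the period under the stated rules.
The 7 December 2019 filing falls after the 12 October 2019 deadline; the claim is time-barred.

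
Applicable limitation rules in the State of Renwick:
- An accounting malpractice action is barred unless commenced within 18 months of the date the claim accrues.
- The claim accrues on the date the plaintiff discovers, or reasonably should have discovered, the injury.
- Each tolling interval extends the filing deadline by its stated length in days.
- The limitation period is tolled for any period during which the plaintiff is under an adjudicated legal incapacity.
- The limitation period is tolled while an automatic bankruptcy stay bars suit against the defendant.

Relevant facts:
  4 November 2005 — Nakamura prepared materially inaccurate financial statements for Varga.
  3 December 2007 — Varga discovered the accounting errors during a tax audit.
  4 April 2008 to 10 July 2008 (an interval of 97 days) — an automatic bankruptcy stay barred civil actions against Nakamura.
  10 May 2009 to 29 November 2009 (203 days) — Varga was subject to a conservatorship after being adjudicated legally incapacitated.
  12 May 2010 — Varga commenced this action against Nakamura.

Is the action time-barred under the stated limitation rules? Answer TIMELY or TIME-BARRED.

TIME-BARRED

Accrual is tied to discovery, so the period began on 3 December 2007 rather than on 4 November 2005 when the act occurred.
The untolled deadline — 18 months after 3 December 2007 — is 3 June 2009.
Because the automatic bankruptcy stay ran from 4 April 2008 to 10 July 2008, the deadline is extended by 97 days to 8 September 2009.
The period was tolled for 203 days by the plaintiff's legal incapacity (10 May 2009 to 29 November 2009), pushing the deadline to 30 March 2010.
Varga filed on 12 May 2010, after the 30 March 2010 deadline, so the action is time-barred.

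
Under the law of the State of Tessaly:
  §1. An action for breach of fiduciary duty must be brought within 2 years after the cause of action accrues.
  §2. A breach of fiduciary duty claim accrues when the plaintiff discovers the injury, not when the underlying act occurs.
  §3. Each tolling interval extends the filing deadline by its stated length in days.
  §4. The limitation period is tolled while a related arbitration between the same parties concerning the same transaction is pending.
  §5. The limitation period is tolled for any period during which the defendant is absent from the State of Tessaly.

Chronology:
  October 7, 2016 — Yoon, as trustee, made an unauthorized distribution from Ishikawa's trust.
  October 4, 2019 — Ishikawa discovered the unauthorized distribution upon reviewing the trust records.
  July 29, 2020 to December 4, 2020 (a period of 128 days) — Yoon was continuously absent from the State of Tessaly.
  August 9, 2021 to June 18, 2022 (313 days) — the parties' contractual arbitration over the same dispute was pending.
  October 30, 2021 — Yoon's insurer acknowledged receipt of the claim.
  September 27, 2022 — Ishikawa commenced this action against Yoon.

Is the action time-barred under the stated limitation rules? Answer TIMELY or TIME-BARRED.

TIMELY

The claim did not accrue until Ishikawa discovered the injury on October 4, 2019; the October 7, 2016 act date does not start the clock under the stated rule.
Adding the 2 years base period to October 4, 2019 gives a deadline of October 4, 2021, before any tolling.
The defendant's absence from the jurisdiction from July 29, 2020 to December 4, 2020 tolled the period for 128 days, extending the deadline to February 9, 2022.
The period was tolled for 313 days by the pending related arbitration (August 9, 2021 to June 18, 2022), pushing the deadline to December 19, 2022.
The other events in the timeline have no effect on the limitation period under the stated rules.
The September 27, 2022 filing precedes the December 19, 2022 deadline; the claim is timely.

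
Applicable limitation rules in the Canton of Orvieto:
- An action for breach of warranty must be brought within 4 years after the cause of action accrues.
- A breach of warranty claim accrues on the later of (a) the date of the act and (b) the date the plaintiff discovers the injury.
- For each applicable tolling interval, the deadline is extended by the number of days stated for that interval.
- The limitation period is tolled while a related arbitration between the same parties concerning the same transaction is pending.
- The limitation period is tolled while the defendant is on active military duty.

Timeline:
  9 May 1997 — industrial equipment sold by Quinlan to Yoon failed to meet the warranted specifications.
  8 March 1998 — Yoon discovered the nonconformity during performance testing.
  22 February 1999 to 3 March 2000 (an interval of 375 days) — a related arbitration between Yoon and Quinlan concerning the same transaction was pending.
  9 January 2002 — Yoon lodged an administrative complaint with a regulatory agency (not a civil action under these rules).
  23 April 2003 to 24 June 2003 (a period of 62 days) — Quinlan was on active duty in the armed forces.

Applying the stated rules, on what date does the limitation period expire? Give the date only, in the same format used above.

Because discovery on 8 March 1998 post-dates the 9 May 1997 act, accrual under the later-of rule falls on 8 March 1998.
The untolled deadline — 4 years after 8 March 1998 — is 8 March 2002.
Because the pending related arbitration ran from 22 February 1999 to 3 March 2000, the deadline is extended by 375 days to 18 March 2003.
The defendant's active military service from 23 April 2003 to 24 June 2003 began after the period had already run on 18 March 2003, so it has no tolling effect.
None of the other events listed affects the running of the period under the stated rules.

18 March 2003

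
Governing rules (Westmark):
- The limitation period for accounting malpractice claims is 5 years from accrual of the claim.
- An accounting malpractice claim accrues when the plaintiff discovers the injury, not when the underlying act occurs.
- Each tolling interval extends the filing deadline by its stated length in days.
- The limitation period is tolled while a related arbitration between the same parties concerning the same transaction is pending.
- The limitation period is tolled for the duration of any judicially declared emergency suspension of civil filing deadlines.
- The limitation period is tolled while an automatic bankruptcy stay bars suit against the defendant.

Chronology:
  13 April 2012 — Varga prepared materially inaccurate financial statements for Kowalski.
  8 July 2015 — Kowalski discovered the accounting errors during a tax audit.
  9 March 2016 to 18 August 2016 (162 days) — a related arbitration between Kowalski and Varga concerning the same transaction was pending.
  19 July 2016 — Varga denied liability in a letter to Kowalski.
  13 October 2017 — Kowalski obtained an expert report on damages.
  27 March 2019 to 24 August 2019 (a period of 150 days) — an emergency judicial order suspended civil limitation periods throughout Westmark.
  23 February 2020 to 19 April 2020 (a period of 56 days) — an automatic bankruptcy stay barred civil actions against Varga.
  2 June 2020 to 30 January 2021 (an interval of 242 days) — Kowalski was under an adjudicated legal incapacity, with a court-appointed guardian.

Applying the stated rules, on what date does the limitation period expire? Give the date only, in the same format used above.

Under the discovery rule, the claim accrued on 8 July 2015, when Kowalski discovered the injury — not on the 13 April 2012 date of the underlying act.
The untolled deadline — 5 years after 8 July 2015 — is 8 July 2020.
Because the pending related arbitration ran from 9 March 2016 to 18 August 2016, the deadline is extended by 162 days to 17 December 2020.
The period was tolled for 150 days by the emergency suspension of filing deadlines (27 March 2019 to 24 August 2019), pushing the deadline to 16 May 2021.
The automatic bankruptcy stay from 23 February 2020 to 19 April 2020 tolled the period for 56 days, extending the deadline to 11 July 2021.
Although the plaintiff's incapacity ran from 2 June 2020 to 30 January 2021, the stated rules do not make that a tolling event, so it is disregarded.
Nothing else in the chronology tolls or restarts the period.

11 July 2021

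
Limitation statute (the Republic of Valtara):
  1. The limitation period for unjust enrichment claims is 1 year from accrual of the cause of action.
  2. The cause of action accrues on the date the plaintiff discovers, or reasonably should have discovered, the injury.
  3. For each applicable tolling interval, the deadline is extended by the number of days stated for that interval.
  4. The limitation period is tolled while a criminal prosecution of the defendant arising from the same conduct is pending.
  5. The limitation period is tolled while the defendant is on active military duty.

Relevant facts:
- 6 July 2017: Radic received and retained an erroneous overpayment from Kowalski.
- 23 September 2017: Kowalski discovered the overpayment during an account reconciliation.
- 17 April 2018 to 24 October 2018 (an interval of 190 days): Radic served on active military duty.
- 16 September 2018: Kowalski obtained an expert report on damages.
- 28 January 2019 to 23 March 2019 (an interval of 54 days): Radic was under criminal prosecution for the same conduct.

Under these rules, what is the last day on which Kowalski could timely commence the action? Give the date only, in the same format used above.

Under the discovery rule, the claim accrued on 23 September 2017, when Kowalski discovered the injury — not on the 6 July 2017 date of the underlying act.
The untolled deadline — 1 year after 23 September 2017 — is 23 September 2018.
The defendant's active military service from 17 April 2018 to 24 October 2018 tolled the period for 190 days, extending the deadline to 1 April 2019.
Because the pending criminal prosecution ran from 28 January 2019 to 23 March 2019, the deadline is extended by 54 days to 25 May 2019.
Nothing else in the chronology tolls or restarts the period.

25 May 2019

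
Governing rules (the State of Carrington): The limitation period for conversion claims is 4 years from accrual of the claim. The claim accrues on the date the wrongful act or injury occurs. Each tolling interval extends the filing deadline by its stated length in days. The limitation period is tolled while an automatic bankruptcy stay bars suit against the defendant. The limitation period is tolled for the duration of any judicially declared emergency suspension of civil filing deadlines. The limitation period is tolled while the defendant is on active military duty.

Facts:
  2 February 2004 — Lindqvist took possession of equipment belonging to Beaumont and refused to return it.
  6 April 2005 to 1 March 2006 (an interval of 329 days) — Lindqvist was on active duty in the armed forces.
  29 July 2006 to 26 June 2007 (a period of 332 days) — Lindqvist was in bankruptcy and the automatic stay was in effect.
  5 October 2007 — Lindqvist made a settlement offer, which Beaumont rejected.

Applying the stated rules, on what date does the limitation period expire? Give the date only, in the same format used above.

24 November 2009

The claim accrued on 2 February 2004, the date of the act.
4 years from 2 February 2004 is 2 February 2008.
The period was tolled for 329 days by the defendant's active military service (6 April 2005 to 1 March 2006), pushing the deadline to 27 December 2008.
The period was tolled for 332 days by the automatic bankruptcy stay (29 July 2006 to 26 June 2007), pushing the deadline to 24 November 2009.
Nothing else in the chronology tolls or restarts the period.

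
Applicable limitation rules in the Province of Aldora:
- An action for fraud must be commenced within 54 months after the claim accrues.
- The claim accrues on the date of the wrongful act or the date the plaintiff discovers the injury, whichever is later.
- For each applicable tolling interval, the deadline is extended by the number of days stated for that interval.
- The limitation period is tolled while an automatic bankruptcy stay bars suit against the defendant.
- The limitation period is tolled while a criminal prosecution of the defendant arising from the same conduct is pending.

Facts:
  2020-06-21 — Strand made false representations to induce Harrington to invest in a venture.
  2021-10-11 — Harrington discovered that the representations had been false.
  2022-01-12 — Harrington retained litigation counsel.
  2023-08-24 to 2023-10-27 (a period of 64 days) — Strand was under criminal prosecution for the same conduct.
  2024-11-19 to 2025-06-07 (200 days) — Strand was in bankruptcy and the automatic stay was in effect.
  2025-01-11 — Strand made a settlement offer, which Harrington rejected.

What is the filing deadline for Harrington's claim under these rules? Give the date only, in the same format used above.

2026-12-31

Taking the later of the act (2020-06-21) and discovery (2021-10-11), the claim accrued on 2021-10-11.
Adding the 54 months base period to 2021-10-11 gives a deadline of 2026-04-11, before any tolling.
The period was tolled for 64 days by the pending criminal prosecution (2023-08-24 to 2023-10-27), pushing the deadline to 2026-06-14.
Because the automatic bankruptcy stay ran from 2024-11-19 to 2025-06-07, the deadline is extended by 200 days to 2026-12-31.
The other events in the timeline have no effect on the limitation period under the stated rules.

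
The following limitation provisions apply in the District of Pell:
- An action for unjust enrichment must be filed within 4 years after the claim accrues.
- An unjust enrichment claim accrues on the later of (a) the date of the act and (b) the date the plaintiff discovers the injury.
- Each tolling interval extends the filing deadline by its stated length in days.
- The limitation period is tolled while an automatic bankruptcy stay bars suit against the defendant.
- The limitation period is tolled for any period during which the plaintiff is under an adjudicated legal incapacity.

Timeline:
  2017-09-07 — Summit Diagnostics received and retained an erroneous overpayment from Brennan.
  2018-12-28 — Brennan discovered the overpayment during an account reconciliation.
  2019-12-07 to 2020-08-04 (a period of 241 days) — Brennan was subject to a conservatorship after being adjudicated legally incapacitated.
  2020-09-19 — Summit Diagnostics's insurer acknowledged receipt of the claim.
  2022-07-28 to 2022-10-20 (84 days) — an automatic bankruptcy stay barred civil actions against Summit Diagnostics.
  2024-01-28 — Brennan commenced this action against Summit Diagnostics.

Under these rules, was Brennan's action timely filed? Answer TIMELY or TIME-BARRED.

Taking the later of the act (2017-09-07) and discovery (2018-12-28), the claim accrued on 2018-12-28.
4 years from 2018-12-28 is 2022-12-28.
Because the plaintiff's legal incapacity ran from 2019-12-07 to 2020-08-04, the deadline is extended by 241 days to 2023-08-26.
The automatic bankruptcy stay from 2022-07-28 to 2022-10-20 tolled the period for 84 days, extending the deadline to 2023-11-18.
The other events in the timeline have no effect on the limitation period under the stated rules.
Filing on 2024-01-28 missed the 2023-11-18 deadline — the action is time-barred.

TIME-BARRED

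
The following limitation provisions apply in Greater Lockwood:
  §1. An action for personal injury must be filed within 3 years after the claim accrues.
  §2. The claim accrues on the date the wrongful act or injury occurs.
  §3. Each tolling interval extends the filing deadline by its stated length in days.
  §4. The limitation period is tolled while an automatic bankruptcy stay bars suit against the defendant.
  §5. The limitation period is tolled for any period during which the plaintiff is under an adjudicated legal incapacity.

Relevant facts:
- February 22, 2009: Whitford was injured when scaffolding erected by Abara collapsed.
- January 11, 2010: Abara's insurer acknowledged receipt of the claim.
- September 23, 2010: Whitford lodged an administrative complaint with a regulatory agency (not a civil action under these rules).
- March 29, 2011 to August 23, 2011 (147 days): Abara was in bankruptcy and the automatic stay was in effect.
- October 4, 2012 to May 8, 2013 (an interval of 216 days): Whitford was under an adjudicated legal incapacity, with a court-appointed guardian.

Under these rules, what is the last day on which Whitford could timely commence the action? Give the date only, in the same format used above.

The limitation period began to run on February 22, 2009.
3 years from February 22, 2009 is February 22, 2012.
The automatic bankruptcy stay from March 29, 2011 to August 23, 2011 tolled the period for 147 days, extending the deadline to July 18, 2012.
The plaintiff's legal incapacity from October 4, 2012 to May 8, 2013 began after the period had already run on July 18, 2012, so it has no tolling effect.
Nothing else in the chronology tolls or restarts the period.

July 18, 2012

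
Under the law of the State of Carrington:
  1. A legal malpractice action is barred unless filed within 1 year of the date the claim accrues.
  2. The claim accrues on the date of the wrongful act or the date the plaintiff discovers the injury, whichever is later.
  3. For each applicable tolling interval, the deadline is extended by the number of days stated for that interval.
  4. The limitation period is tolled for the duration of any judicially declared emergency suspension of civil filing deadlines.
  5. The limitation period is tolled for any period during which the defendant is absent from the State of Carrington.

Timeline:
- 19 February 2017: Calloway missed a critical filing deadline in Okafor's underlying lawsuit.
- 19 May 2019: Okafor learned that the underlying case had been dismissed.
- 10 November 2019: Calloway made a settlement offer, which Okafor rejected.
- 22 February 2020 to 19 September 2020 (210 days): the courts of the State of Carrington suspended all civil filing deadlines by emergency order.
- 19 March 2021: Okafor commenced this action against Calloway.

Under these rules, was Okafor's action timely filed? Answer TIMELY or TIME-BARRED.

Taking the later of the act (19 February 2017) and discovery (19 May 2019), the claim accrued on 19 May 2019.
The untolled deadline — 1 year after 19 May 2019 — is 19 May 2020.
The emergency suspension of filing deadlines from 22 February 2020 to 19 September 2020 tolled the period for 210 days, extending the deadline to 15 December 2020.
Nothing else in the chronology tolls or restarts the period.
Filing on 19 March 2021 missed the 15 December 2020 deadline — the action is time-barred.

TIME-BARRED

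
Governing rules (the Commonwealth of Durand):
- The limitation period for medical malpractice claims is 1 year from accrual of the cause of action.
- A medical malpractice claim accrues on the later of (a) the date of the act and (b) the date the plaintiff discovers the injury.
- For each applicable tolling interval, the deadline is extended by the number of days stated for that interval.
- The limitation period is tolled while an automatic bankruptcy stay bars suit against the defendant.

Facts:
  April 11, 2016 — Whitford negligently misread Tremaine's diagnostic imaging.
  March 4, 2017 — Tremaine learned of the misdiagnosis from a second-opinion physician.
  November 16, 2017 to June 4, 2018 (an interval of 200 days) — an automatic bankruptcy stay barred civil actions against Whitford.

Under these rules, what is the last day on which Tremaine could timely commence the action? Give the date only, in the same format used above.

Because discovery on March 4, 2017 post-dates the April 11, 2016 act, accrual under the later-of rule falls on March 4, 2017.
1 year from March 4, 2017 is March 4, 2018.
The automatic bankruptcy stay from November 16, 2017 to June 4, 2018 tolled the period for 200 days, extending the deadline to September 20, 2018.

September 20, 2018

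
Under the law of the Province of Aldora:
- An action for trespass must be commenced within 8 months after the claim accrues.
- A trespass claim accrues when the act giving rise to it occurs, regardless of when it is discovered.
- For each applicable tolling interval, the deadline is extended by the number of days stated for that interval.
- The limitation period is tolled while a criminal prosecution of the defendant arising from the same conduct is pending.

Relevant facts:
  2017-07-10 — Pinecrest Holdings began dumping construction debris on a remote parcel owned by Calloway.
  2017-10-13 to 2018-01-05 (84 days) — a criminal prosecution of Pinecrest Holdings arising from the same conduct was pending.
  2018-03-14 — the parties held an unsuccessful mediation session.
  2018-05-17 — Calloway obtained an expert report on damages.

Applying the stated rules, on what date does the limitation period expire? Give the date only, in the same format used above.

The claim accrued on 2017-07-10, the date of the act.
The untolled deadline — 8 months after 2017-07-10 — is 2018-03-10.
The period was tolled for 84 days by the pending criminal prosecution (2017-10-13 to 2018-01-05), pushing the deadline to 2018-06-02.
None of the other events listed affects the running of the period under the stated rules.

2018-06-02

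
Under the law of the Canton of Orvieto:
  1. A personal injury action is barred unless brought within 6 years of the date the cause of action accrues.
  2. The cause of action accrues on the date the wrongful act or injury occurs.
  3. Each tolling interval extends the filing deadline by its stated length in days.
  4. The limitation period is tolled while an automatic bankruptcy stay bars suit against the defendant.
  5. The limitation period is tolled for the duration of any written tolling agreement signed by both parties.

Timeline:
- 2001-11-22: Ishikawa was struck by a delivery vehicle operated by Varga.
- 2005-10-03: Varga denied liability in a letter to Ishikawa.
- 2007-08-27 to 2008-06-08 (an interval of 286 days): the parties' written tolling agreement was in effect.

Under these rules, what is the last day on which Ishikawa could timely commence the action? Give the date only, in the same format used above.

The limitation period began to run on 2001-11-22.
6 years from 2001-11-22 is 2007-11-22.
Because the written tolling agreement ran from 2007-08-27 to 2008-06-08, the deadline is extended by 286 days to 2008-09-03.
The other events in the timeline have no effect on the limitation period under the stated rules.

2008-09-03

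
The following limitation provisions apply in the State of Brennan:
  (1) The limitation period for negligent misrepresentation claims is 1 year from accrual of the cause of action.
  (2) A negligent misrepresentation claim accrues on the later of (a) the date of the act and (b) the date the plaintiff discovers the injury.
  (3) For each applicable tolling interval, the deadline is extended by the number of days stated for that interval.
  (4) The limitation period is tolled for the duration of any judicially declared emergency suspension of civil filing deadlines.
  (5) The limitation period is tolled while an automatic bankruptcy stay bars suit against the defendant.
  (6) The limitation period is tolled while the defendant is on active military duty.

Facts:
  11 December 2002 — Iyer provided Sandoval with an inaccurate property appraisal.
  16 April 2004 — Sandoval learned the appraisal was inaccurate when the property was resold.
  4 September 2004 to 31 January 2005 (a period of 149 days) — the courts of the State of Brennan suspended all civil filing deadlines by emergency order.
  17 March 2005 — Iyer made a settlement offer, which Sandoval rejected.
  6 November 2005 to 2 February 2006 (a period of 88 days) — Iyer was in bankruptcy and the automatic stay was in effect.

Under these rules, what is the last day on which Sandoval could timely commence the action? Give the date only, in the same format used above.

Because discovery on 16 April 2004 post-dates the 11 December 2002 act, accrual under the later-of rule falls on 16 April 2004.
Adding the 1 year base period to 16 April 2004 gives a deadline of 16 April 2005, before any tolling.
The emergency suspension of filing deadlines from 4 September 2004 to 31 January 2005 tolled the period for 149 days, extending the deadline to 12 September 2005.
The automatic bankruptcy stay starting 6 November 2005 came too late — the period had run on 12 September 2005 — and so does not extend the deadline.
None of the other events listed affects the running of the period under the stated rules.

12 September 2005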